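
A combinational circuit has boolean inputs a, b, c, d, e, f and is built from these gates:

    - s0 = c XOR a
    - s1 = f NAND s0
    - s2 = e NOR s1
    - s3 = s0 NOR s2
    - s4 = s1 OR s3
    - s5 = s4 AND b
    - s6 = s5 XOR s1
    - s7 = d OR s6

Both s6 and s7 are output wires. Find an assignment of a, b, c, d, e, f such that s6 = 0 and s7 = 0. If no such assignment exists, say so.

a=0, b=1, c=1, d=0, e=0, f=1

Check with a=0, b=1, c=1, d=0, e=0, f=1:
s0 = c XOR a = 1 XOR 0 = 1
s1 = f NAND s0 = 1 NAND 1 = 0
s2 = e NOR s1 = 0 NOR 0 = 1
s3 = s0 NOR s2 = 1 NOR 1 = 0
s4 = s1 OR s3 = 0 OR 0 = 0
s5 = s4 AND b = 0 AND 1 = 0
s6 = s5 XOR s1 = 0 XOR 0 = 0
s7 = d OR s6 = 0 OR 0 = 0
So s6 = 0 and s7 = 0.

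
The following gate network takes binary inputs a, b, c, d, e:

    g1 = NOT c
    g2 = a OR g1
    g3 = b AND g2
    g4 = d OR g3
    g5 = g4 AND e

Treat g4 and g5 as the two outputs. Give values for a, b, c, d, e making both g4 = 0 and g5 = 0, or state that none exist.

Check with a=0, b=0, c=0, d=0, e=1:
g1 = NOT c = NOT 0 = 1
g2 = a OR g1 = 0 OR 1 = 1
g3 = b AND g2 = 0 AND 1 = 0
g4 = d OR g3 = 0 OR 0 = 0
g5 = g4 AND e = 0 AND 1 = 0
So g4 = 0 and g5 = 0.

a=0, b=0, c=0, d=0, e=1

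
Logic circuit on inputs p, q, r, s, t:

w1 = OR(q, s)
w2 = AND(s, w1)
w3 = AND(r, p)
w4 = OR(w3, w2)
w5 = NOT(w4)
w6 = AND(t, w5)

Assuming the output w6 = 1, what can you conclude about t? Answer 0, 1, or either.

w6 = AND(t, w5) must be 1, so both t = 1 and w5 = 1.
w5 = NOT(w4) must be 1, so w4 = 0.
Every assignment with w6 = 1 has t = 1; there are 6 such assignment(s).

1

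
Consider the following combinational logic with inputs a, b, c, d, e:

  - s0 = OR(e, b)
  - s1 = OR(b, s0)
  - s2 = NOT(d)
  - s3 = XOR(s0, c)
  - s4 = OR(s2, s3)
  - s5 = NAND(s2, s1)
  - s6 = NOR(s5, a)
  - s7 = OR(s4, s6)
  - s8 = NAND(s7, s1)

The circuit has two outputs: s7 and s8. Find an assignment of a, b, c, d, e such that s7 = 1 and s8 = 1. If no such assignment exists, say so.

Check with a=0 b=0 c=1 d=1 e=0:
s0 = OR(e, b) = OR(0, 0) = 0
s1 = OR(b, s0) = OR(0, 0) = 0
s2 = NOT(d) = NOT 1 = 0
s3 = XOR(s0, c) = XOR(0, 1) = 1
s4 = OR(s2, s3) = OR(0, 1) = 1
s5 = NAND(s2, s1) = NAND(0, 0) = 1
s6 = NOR(s5, a) = NOR(1, 0) = 0
s7 = OR(s4, s6) = OR(1, 0) = 1
s8 = NAND(s7, s1) = NAND(1, 0) = 1
So s7 = 1 and s8 = 1.

a=0 b=0 c=1 d=1 e=0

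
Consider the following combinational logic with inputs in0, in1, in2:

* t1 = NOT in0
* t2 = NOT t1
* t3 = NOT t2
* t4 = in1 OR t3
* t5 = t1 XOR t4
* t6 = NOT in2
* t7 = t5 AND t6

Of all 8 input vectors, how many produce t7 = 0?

t7 = t5 AND t6 must be 0, so at least one of t5, t6 is 0.
Enumerating the 8 input combinations, 7 give t7 = 0 and 1 give t7 = 1.

7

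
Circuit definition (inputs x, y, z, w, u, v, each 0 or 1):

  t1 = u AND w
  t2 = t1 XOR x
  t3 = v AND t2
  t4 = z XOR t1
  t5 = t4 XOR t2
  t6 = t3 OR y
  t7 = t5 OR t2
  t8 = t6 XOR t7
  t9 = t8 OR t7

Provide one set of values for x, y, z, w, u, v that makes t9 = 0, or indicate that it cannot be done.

x=1 y=0 z=1 w=1 u=1 v=1

t9 = t8 OR t7 must be 0, so both t8 = 0 and t7 = 0.
t8 = t6 XOR t7 must be 0, so t6 and t7 are equal.
t7 = t5 OR t2 must be 0, so both t5 = 0 and t2 = 0.
Check with x=1 y=0 z=1 w=1 u=1 v=1:
t1 = u AND w = 1 AND 1 = 1
t2 = t1 XOR x = 1 XOR 1 = 0
t3 = v AND t2 = 1 AND 0 = 0
t4 = z XOR t1 = 1 XOR 1 = 0
t5 = t4 XOR t2 = 0 XOR 0 = 0
t6 = t3 OR y = 0 OR 0 = 0
t7 = t5 OR t2 = 0 OR 0 = 0
t8 = t6 XOR t7 = 0 XOR 0 = 0
t9 = t8 OR t7 = 0 OR 0 = 0
So t9 = 0 as required.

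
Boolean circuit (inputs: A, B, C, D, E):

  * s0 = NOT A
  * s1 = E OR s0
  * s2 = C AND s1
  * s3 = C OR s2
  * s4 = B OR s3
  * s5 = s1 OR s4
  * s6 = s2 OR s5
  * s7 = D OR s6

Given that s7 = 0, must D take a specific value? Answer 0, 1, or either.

s7 = D OR s6 must be 0, so both D = 0 and s6 = 0.
s6 = s2 OR s5 must be 0, so both s2 = 0 and s5 = 0.
s2 = C AND s1 must be 0, so at least one of C, s1 is 0.
Every assignment with s7 = 0 has D = 0; there are 1 such assignment(s).
  A=1, B=0, C=0, D=0, E=0

0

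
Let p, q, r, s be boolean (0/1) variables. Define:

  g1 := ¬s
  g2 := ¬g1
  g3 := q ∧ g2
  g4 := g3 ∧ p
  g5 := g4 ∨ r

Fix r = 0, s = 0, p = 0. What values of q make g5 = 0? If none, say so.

Check with r = 0, s = 0, p = 0 and q=1:
g1 = ¬s = ¬0 = 1
g2 = ¬g1 = ¬1 = 0
g3 = q ∧ g2 = 1 ∧ 0 = 0
g4 = g3 ∧ p = 0 ∧ 0 = 0
g5 = g4 ∨ r = 0 ∨ 0 = 0
So g5 = 0.

q=1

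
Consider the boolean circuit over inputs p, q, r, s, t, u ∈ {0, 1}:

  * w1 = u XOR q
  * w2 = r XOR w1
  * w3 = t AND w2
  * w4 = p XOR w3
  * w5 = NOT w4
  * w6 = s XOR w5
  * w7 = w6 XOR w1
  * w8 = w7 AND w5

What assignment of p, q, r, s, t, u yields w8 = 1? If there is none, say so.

p=0, q=1, r=1, s=0, t=0, u=1

Check with p=0, q=1, r=1, s=0, t=0, u=1:
w1 = u XOR q = 1 XOR 1 = 0
w2 = r XOR w1 = 1 XOR 0 = 1
w3 = t AND w2 = 0 AND 1 = 0
w4 = p XOR w3 = 0 XOR 0 = 0
w5 = NOT w4 = NOT 0 = 1
w6 = s XOR w5 = 0 XOR 1 = 1
w7 = w6 XOR w1 = 1 XOR 0 = 1
w8 = w7 AND w5 = 1 AND 1 = 1
So w8 = 1 as required.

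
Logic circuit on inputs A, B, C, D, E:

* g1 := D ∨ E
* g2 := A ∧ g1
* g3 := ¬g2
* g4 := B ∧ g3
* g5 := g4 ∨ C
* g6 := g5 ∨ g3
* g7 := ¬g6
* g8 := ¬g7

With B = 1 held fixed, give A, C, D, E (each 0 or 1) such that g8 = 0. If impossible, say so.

A=1, C=0, D=1, E=1

g8 = ¬g7 must be 0, so g7 = 1.
g7 = ¬g6 must be 1, so g6 = 0.
Check with B = 1 and A=1, C=0, D=1, E=1:
g1 = D ∨ E = 1 ∨ 1 = 1
g2 = A ∧ g1 = 1 ∧ 1 = 1
g3 = ¬g2 = ¬1 = 0
g4 = B ∧ g3 = 1 ∧ 0 = 0
g5 = g4 ∨ C = 0 ∨ 0 = 0
g6 = g5 ∨ g3 = 0 ∨ 0 = 0
g7 = ¬g6 = ¬0 = 1
g8 = ¬g7 = ¬1 = 0
So g8 = 0.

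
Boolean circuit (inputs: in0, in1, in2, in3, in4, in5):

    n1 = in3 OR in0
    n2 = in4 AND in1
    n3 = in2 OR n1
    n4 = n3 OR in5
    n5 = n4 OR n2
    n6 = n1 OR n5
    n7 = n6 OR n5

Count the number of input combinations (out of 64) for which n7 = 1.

61

n7 = n6 OR n5 must be 1, so at least one of n6, n5 is 1.
Enumerating the 64 input combinations, 61 give n7 = 1 and 3 give n7 = 0.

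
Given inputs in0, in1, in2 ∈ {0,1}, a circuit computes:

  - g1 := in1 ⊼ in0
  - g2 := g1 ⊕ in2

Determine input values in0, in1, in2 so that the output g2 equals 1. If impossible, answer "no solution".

Check with in0=1 in1=0 in2=0:
g1 = in1 ⊼ in0 = 0 ⊼ 1 = 1
g2 = g1 ⊕ in2 = 1 ⊕ 0 = 1
So g2 = 1 as required.

in0=1 in1=0 in2=0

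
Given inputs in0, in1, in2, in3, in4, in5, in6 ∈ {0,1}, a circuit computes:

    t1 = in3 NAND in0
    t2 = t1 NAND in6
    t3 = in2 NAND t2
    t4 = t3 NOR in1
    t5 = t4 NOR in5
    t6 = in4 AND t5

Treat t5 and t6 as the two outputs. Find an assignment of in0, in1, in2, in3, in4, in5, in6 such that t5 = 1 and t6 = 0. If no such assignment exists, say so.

Check with in0=0 in1=0 in2=1 in3=0 in4=0 in5=0 in6=1:
t1 = in3 NAND in0 = 0 NAND 0 = 1
t2 = t1 NAND in6 = 1 NAND 1 = 0
t3 = in2 NAND t2 = 1 NAND 0 = 1
t4 = t3 NOR in1 = 1 NOR 0 = 0
t5 = t4 NOR in5 = 0 NOR 0 = 1
t6 = in4 AND t5 = 0 AND 1 = 0
So t5 = 1 and t6 = 0.

in0=0 in1=0 in2=1 in3=0 in4=0 in5=0 in6=1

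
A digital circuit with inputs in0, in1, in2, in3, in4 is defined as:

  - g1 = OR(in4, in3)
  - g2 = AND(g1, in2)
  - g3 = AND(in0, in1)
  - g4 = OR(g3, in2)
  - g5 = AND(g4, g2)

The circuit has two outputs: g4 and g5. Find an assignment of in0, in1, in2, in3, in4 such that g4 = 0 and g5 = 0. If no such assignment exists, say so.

in0=0, in1=0, in2=0, in3=1, in4=1

Check with in0=0, in1=0, in2=0, in3=1, in4=1:
g1 = OR(in4, in3) = OR(1, 1) = 1
g2 = AND(g1, in2) = AND(1, 0) = 0
g3 = AND(in0, in1) = AND(0, 0) = 0
g4 = OR(g3, in2) = OR(0, 0) = 0
g5 = AND(g4, g2) = AND(0, 0) = 0
So g4 = 0 and g5 = 0.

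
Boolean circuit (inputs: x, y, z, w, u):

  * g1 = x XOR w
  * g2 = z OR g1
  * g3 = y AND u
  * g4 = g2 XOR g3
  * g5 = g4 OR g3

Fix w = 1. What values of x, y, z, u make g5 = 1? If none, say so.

g5 = g4 OR g3 must be 1, so at least one of g4, g3 is 1.
Check with w = 1 and x=0, y=1, z=1, u=1:
g1 = x XOR w = 0 XOR 1 = 1
g2 = z OR g1 = 1 OR 1 = 1
g3 = y AND u = 1 AND 1 = 1
g4 = g2 XOR g3 = 1 XOR 1 = 0
g5 = g4 OR g3 = 0 OR 1 = 1
So g5 = 1.

x=0 y=1 z=1 u=1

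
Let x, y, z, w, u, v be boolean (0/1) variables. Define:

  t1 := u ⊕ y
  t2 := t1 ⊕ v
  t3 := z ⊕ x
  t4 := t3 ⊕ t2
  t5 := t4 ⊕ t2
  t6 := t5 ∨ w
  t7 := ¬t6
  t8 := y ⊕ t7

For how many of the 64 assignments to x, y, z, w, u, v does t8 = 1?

t8 = y ⊕ t7 must be 1, so y and t7 differ.
Enumerating the 64 input combinations, 32 give t8 = 1 and 32 give t8 = 0.

32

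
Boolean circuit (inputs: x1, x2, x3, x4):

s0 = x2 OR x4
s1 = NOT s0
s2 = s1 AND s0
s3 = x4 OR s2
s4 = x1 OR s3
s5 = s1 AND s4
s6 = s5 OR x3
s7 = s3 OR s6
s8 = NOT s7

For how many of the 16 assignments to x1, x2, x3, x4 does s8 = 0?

13

s8 = NOT s7 must be 0, so s7 = 1.
s7 = s3 OR s6 must be 1, so at least one of s3, s6 is 1.
Enumerating the 16 input combinations, 13 give s8 = 0 and 3 give s8 = 1.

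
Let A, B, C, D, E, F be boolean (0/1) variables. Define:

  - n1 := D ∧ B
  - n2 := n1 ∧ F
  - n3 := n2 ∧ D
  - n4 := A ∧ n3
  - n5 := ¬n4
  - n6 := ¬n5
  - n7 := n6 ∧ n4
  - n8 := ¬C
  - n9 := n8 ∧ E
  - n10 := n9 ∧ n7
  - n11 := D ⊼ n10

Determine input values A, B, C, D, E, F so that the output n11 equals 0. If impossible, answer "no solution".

A=1, B=1, C=0, D=1, E=1, F=1

n11 = D ⊼ n10 must be 0, so both D = 1 and n10 = 1.
n10 = n9 ∧ n7 must be 1, so both n9 = 1 and n7 = 1.
Check with A=1, B=1, C=0, D=1, E=1, F=1:
n1 = D ∧ B = 1 ∧ 1 = 1
n2 = n1 ∧ F = 1 ∧ 1 = 1
n3 = n2 ∧ D = 1 ∧ 1 = 1
n4 = A ∧ n3 = 1 ∧ 1 = 1
n5 = ¬n4 = ¬1 = 0
n6 = ¬n5 = ¬0 = 1
n7 = n6 ∧ n4 = 1 ∧ 1 = 1
n8 = ¬C = ¬0 = 1
n9 = n8 ∧ E = 1 ∧ 1 = 1
n10 = n9 ∧ n7 = 1 ∧ 1 = 1
n11 = D ⊼ n10 = 1 ⊼ 1 = 0
So n11 = 0 as required.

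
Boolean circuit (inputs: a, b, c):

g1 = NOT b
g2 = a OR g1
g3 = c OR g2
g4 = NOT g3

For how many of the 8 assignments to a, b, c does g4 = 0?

7

g4 = NOT g3 must be 0, so g3 = 1.
g3 = c OR g2 must be 1, so at least one of c, g2 is 1.
Enumerating the 8 input combinations, 7 give g4 = 0 and 1 give g4 = 1.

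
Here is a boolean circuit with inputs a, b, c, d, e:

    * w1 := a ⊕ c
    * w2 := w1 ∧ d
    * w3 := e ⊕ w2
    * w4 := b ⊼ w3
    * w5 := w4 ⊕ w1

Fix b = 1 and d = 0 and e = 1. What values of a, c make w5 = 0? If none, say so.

Check with b = 1 and d = 0 and e = 1 and a=0, c=0:
w1 = a ⊕ c = 0 ⊕ 0 = 0
w2 = w1 ∧ d = 0 ∧ 0 = 0
w3 = e ⊕ w2 = 1 ⊕ 0 = 1
w4 = b ⊼ w3 = 1 ⊼ 1 = 0
w5 = w4 ⊕ w1 = 0 ⊕ 0 = 0
So w5 = 0.

a=0, c=0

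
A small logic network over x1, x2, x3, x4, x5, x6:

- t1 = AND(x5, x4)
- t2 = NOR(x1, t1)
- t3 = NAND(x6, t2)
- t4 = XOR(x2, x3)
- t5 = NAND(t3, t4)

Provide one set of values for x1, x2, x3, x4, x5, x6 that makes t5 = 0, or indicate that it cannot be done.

x1=1, x2=0, x3=1, x4=1, x5=0, x6=0

t5 = NAND(t3, t4) must be 0, so both t3 = 1 and t4 = 1.
Check with x1=1, x2=0, x3=1, x4=1, x5=0, x6=0:
t1 = AND(x5, x4) = AND(0, 1) = 0
t2 = NOR(x1, t1) = NOR(1, 0) = 0
t3 = NAND(x6, t2) = NAND(0, 0) = 1
t4 = XOR(x2, x3) = XOR(0, 1) = 1
t5 = NAND(t3, t4) = NAND(1, 1) = 0
So t5 = 0 as required.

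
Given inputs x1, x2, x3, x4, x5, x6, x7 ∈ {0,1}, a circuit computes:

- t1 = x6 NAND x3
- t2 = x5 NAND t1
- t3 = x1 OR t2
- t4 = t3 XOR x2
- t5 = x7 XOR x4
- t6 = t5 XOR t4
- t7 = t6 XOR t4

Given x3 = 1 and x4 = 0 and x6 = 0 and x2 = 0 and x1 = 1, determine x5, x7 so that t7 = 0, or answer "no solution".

Check with x3 = 1 and x4 = 0 and x6 = 0 and x2 = 0 and x1 = 1 and x5=0, x7=0:
t1 = x6 NAND x3 = 0 NAND 1 = 1
t2 = x5 NAND t1 = 0 NAND 1 = 1
t3 = x1 OR t2 = 1 OR 1 = 1
t4 = t3 XOR x2 = 1 XOR 0 = 1
t5 = x7 XOR x4 = 0 XOR 0 = 0
t6 = t5 XOR t4 = 0 XOR 1 = 1
t7 = t6 XOR t4 = 1 XOR 1 = 0
So t7 = 0.

x5=0 x7=0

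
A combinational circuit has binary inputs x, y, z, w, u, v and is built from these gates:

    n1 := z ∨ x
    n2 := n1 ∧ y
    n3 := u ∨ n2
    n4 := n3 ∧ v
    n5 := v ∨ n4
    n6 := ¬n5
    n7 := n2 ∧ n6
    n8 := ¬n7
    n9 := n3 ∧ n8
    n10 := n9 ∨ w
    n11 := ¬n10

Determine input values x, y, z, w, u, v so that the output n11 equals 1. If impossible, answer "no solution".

x=1, y=0, z=0, w=0, u=0, v=0

Check with x=1, y=0, z=0, w=0, u=0, v=0:
n1 = z ∨ x = 0 ∨ 1 = 1
n2 = n1 ∧ y = 1 ∧ 0 = 0
n3 = u ∨ n2 = 0 ∨ 0 = 0
n4 = n3 ∧ v = 0 ∧ 0 = 0
n5 = v ∨ n4 = 0 ∨ 0 = 0
n6 = ¬n5 = ¬0 = 1
n7 = n2 ∧ n6 = 0 ∧ 1 = 0
n8 = ¬n7 = ¬0 = 1
n9 = n3 ∧ n8 = 0 ∧ 1 = 0
n10 = n9 ∨ w = 0 ∨ 0 = 0
n11 = ¬n10 = ¬0 = 1
So n11 = 1 as required.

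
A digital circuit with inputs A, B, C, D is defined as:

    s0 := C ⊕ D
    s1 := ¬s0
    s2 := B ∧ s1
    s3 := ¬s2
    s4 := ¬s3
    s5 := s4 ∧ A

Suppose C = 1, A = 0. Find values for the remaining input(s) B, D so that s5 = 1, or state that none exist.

With C = 1, A = 0 fixed, none of the 4 settings of B, D give s5 = 1.
For example, with B=1, D=1:
s0 = C ⊕ D = 1 ⊕ 1 = 0
s1 = ¬s0 = ¬0 = 1
s2 = B ∧ s1 = 1 ∧ 1 = 1
s3 = ¬s2 = ¬1 = 0
s4 = ¬s3 = ¬0 = 1
s5 = s4 ∧ A = 1 ∧ 0 = 0
giving s5 = 0 ≠ 1.

no solution exists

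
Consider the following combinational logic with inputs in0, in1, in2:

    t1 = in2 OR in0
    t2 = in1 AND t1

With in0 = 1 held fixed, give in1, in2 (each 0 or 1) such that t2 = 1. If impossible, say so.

t2 = in1 AND t1 must be 1, so both in1 = 1 and t1 = 1.
Check with in0 = 1 and in1=1, in2=1:
t1 = in2 OR in0 = 1 OR 1 = 1
t2 = in1 AND t1 = 1 AND 1 = 1
So t2 = 1.

in1=1 in2=1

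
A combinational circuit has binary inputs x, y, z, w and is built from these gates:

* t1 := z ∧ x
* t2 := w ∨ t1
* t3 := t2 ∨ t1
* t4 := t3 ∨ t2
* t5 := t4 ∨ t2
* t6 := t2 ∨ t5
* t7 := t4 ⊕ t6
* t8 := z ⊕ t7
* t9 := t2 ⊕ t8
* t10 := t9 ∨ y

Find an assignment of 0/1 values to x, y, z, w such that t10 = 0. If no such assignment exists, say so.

x=1 y=0 z=0 w=0

t10 = t9 ∨ y must be 0, so both t9 = 0 and y = 0.
t9 = t2 ⊕ t8 must be 0, so t2 and t8 are equal.
Check with x=1 y=0 z=0 w=0:
t1 = z ∧ x = 0 ∧ 1 = 0
t2 = w ∨ t1 = 0 ∨ 0 = 0
t3 = t2 ∨ t1 = 0 ∨ 0 = 0
t4 = t3 ∨ t2 = 0 ∨ 0 = 0
t5 = t4 ∨ t2 = 0 ∨ 0 = 0
t6 = t2 ∨ t5 = 0 ∨ 0 = 0
t7 = t4 ⊕ t6 = 0 ⊕ 0 = 0
t8 = z ⊕ t7 = 0 ⊕ 0 = 0
t9 = t2 ⊕ t8 = 0 ⊕ 0 = 0
t10 = t9 ∨ y = 0 ∨ 0 = 0
So t10 = 0 as required.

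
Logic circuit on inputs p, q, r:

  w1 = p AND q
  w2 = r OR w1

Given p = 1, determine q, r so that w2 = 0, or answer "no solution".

Check with p = 1 and q=0, r=0:
w1 = p AND q = 1 AND 0 = 0
w2 = r OR w1 = 0 OR 0 = 0
So w2 = 0.

q=0 r=0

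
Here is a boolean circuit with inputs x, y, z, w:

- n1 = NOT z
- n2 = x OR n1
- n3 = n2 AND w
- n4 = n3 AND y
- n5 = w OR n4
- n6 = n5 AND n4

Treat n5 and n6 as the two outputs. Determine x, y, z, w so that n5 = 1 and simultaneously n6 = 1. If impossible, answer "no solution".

Check with x=1, y=1, z=1, w=1:
n1 = NOT z = NOT 1 = 0
n2 = x OR n1 = 1 OR 0 = 1
n3 = n2 AND w = 1 AND 1 = 1
n4 = n3 AND y = 1 AND 1 = 1
n5 = w OR n4 = 1 OR 1 = 1
n6 = n5 AND n4 = 1 AND 1 = 1
So n5 = 1 and n6 = 1.

x=1, y=1, z=1, w=1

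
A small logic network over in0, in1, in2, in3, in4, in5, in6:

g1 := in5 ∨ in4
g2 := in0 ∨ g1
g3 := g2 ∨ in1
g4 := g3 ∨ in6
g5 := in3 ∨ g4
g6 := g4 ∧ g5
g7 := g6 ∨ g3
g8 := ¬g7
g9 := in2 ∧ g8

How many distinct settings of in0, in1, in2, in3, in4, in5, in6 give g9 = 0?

126

g9 = in2 ∧ g8 must be 0, so at least one of in2, g8 is 0.
Enumerating the 128 input combinations, 126 give g9 = 0 and 2 give g9 = 1.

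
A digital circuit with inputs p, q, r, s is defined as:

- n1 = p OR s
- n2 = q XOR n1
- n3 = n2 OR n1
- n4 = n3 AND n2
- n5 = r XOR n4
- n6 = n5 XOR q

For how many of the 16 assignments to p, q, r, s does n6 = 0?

n6 = n5 XOR q must be 0, so n5 and q are equal.
Enumerating the 16 input combinations, 8 give n6 = 0 and 8 give n6 = 1.

8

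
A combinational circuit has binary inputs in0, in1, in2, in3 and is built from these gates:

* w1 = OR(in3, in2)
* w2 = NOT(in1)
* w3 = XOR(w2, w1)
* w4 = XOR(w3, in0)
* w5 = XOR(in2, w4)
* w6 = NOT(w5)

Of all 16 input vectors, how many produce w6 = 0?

8

w6 = NOT(w5) must be 0, so w5 = 1.
Enumerating the 16 input combinations, 8 give w6 = 0 and 8 give w6 = 1.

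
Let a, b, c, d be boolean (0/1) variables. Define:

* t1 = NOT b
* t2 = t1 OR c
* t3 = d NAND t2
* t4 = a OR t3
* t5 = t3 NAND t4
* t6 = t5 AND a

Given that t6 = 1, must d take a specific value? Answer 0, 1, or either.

1

t6 = t5 AND a must be 1, so both t5 = 1 and a = 1.
t5 = t3 NAND t4 must be 1, so at least one of t3, t4 is 0.
Every assignment with t6 = 1 has d = 1; there are 3 such assignment(s).
  a=1, b=0, c=0, d=1
  a=1, b=0, c=1, d=1
  a=1, b=1, c=1, d=1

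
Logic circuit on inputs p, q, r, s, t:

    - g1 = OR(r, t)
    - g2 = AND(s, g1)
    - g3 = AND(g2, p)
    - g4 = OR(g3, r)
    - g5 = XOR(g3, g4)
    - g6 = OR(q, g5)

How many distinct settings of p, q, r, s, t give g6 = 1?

22

g6 = OR(q, g5) must be 1, so at least one of q, g5 is 1.
Enumerating the 32 input combinations, 22 give g6 = 1 and 10 give g6 = 0.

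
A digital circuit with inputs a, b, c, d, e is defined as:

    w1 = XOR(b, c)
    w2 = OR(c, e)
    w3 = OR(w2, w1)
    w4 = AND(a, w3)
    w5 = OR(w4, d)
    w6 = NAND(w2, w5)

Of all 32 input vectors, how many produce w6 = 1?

14

w6 = NAND(w2, w5) must be 1, so at least one of w2, w5 is 0.
Enumerating the 32 input combinations, 14 give w6 = 1 and 18 give w6 = 0.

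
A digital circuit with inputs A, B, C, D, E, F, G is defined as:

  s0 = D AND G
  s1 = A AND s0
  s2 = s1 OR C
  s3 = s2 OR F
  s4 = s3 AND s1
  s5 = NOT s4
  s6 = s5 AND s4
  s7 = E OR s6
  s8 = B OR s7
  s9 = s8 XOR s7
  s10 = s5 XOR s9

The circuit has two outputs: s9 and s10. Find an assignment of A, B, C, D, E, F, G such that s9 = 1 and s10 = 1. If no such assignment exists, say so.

Check with A=1, B=1, C=0, D=1, E=0, F=1, G=1:
s0 = D AND G = 1 AND 1 = 1
s1 = A AND s0 = 1 AND 1 = 1
s2 = s1 OR C = 1 OR 0 = 1
s3 = s2 OR F = 1 OR 1 = 1
s4 = s3 AND s1 = 1 AND 1 = 1
s5 = NOT s4 = NOT 1 = 0
s6 = s5 AND s4 = 0 AND 1 = 0
s7 = E OR s6 = 0 OR 0 = 0
s8 = B OR s7 = 1 OR 0 = 1
s9 = s8 XOR s7 = 1 XOR 0 = 1
s10 = s5 XOR s9 = 0 XOR 1 = 1
So s9 = 1 and s10 = 1.

A=1, B=1, C=0, D=1, E=0, F=1, G=1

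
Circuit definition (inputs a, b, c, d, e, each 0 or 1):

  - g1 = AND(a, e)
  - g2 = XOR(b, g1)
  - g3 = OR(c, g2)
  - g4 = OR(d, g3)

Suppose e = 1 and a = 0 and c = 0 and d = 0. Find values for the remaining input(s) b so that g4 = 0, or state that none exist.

b=0

Check with e = 1 and a = 0 and c = 0 and d = 0 and b=0:
g1 = AND(a, e) = AND(0, 1) = 0
g2 = XOR(b, g1) = XOR(0, 0) = 0
g3 = OR(c, g2) = OR(0, 0) = 0
g4 = OR(d, g3) = OR(0, 0) = 0
So g4 = 0.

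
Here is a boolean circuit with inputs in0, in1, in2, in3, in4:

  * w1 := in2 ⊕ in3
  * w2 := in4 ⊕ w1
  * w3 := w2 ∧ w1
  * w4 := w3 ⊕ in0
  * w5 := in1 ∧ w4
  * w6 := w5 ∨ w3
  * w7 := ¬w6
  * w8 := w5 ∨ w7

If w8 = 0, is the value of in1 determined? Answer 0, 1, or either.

Both values of in1 occur among assignments with w8 = 0:
  in1=0: in0=0, in1=0, in2=0, in3=1, in4=0
  in1=1: in0=1, in1=1, in2=0, in3=1, in4=0

either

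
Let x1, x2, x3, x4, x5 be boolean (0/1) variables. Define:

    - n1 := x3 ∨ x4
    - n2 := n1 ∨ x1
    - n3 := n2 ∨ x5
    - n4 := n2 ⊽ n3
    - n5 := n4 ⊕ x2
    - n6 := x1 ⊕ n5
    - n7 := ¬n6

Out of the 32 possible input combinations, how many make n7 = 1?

16

n7 = ¬n6 must be 1, so n6 = 0.
n6 = x1 ⊕ n5 must be 0, so x1 and n5 are equal.
Enumerating the 32 input combinations, 16 give n7 = 1 and 16 give n7 = 0.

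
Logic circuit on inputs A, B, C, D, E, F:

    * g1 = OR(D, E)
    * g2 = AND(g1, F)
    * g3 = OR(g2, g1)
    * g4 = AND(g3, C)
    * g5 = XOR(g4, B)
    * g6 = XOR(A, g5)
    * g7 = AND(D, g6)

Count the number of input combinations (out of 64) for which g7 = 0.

48

g7 = AND(D, g6) must be 0, so at least one of D, g6 is 0.
Enumerating the 64 input combinations, 48 give g7 = 0 and 16 give g7 = 1.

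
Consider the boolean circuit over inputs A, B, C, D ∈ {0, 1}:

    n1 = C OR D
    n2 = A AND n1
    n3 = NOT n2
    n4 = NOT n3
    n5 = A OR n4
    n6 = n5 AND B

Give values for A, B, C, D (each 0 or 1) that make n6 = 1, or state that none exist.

Check with A=1 B=1 C=1 D=0:
n1 = C OR D = 1 OR 0 = 1
n2 = A AND n1 = 1 AND 1 = 1
n3 = NOT n2 = NOT 1 = 0
n4 = NOT n3 = NOT 0 = 1
n5 = A OR n4 = 1 OR 1 = 1
n6 = n5 AND B = 1 AND 1 = 1
So n6 = 1 as required.

A=1 B=1 C=1 D=0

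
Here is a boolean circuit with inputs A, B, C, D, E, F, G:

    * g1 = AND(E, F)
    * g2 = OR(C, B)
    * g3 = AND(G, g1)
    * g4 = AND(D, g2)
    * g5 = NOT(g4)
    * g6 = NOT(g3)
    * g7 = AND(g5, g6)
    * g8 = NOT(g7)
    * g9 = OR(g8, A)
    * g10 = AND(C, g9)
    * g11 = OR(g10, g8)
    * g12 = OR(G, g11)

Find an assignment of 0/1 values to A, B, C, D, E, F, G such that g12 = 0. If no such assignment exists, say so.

g12 = OR(G, g11) must be 0, so both G = 0 and g11 = 0.
g11 = OR(g10, g8) must be 0, so both g10 = 0 and g8 = 0.
g10 = AND(C, g9) must be 0, so at least one of C, g9 is 0.
Check with A=1, B=1, C=0, D=0, E=0, F=0, G=0:
g1 = AND(E, F) = AND(0, 0) = 0
g2 = OR(C, B) = OR(0, 1) = 1
g3 = AND(G, g1) = AND(0, 0) = 0
g4 = AND(D, g2) = AND(0, 1) = 0
g5 = NOT(g4) = NOT 0 = 1
g6 = NOT(g3) = NOT 0 = 1
g7 = AND(g5, g6) = AND(1, 1) = 1
g8 = NOT(g7) = NOT 1 = 0
g9 = OR(g8, A) = OR(0, 1) = 1
g10 = AND(C, g9) = AND(0, 1) = 0
g11 = OR(g10, g8) = OR(0, 0) = 0
g12 = OR(G, g11) = OR(0, 0) = 0
So g12 = 0 as required.

A=1, B=1, C=0, D=0, E=0, F=0, G=0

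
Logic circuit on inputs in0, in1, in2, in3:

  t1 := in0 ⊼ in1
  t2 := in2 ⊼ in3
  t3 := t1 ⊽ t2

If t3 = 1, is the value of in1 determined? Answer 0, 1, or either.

1

t3 = t1 ⊽ t2 must be 1, so both t1 = 0 and t2 = 0.
Every assignment with t3 = 1 has in1 = 1; there are 1 such assignment(s).
  in0=1, in1=1, in2=1, in3=1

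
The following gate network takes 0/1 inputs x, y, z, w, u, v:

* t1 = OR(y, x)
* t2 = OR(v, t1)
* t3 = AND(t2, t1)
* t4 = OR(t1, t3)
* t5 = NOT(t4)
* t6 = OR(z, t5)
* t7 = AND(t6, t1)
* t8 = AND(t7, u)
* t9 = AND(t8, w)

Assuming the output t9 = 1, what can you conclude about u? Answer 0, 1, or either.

1

t9 = AND(t8, w) must be 1, so both t8 = 1 and w = 1.
t8 = AND(t7, u) must be 1, so both t7 = 1 and u = 1.
t7 = AND(t6, t1) must be 1, so both t6 = 1 and t1 = 1.
Every assignment with t9 = 1 has u = 1; there are 6 such assignment(s).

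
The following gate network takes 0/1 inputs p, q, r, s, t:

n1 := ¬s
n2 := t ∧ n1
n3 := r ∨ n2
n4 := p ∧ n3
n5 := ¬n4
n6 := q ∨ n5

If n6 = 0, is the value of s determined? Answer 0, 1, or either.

Both values of s occur among assignments with n6 = 0:
  s=0: p=1, q=0, r=0, s=0, t=1
  s=1: p=1, q=0, r=1, s=1, t=0

either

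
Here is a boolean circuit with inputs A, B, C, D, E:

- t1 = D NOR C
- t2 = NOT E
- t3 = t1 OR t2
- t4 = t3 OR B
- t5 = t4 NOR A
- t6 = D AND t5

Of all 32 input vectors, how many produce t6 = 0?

t6 = D AND t5 must be 0, so at least one of D, t5 is 0.
Enumerating the 32 input combinations, 30 give t6 = 0 and 2 give t6 = 1.

30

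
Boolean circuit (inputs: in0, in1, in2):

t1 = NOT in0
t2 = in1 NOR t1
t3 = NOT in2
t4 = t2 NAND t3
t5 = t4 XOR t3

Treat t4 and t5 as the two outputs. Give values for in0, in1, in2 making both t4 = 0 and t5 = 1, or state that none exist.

in0=1, in1=0, in2=0

Check with in0=1, in1=0, in2=0:
t1 = NOT in0 = NOT 1 = 0
t2 = in1 NOR t1 = 0 NOR 0 = 1
t3 = NOT in2 = NOT 0 = 1
t4 = t2 NAND t3 = 1 NAND 1 = 0
t5 = t4 XOR t3 = 0 XOR 1 = 1
So t4 = 0 and t5 = 1.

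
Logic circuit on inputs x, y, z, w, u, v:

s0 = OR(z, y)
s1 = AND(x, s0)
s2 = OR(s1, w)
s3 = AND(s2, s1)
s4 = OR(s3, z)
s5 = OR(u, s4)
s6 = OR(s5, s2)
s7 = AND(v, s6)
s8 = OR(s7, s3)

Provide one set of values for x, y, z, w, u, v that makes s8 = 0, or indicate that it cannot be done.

x=0 y=0 z=1 w=1 u=1 v=0

Check with x=0 y=0 z=1 w=1 u=1 v=0:
s0 = OR(z, y) = OR(1, 0) = 1
s1 = AND(x, s0) = AND(0, 1) = 0
s2 = OR(s1, w) = OR(0, 1) = 1
s3 = AND(s2, s1) = AND(1, 0) = 0
s4 = OR(s3, z) = OR(0, 1) = 1
s5 = OR(u, s4) = OR(1, 1) = 1
s6 = OR(s5, s2) = OR(1, 1) = 1
s7 = AND(v, s6) = AND(0, 1) = 0
s8 = OR(s7, s3) = OR(0, 0) = 0
So s8 = 0 as required.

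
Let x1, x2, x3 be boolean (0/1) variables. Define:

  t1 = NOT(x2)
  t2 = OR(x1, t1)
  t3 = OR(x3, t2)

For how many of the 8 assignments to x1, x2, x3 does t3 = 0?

1

t3 = OR(x3, t2) must be 0, so both x3 = 0 and t2 = 0.
Satisfying assignments:
  x1=0, x2=1, x3=0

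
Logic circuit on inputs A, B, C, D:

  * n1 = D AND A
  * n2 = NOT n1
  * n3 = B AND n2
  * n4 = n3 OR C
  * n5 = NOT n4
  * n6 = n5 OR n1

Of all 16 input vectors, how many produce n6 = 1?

n6 = n5 OR n1 must be 1, so at least one of n5, n1 is 1.
Enumerating the 16 input combinations, 7 give n6 = 1 and 9 give n6 = 0.

7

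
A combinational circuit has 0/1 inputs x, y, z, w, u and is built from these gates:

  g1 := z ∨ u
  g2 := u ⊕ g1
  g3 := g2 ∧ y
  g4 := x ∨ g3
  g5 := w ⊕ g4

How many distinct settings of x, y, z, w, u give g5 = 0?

g5 = w ⊕ g4 must be 0, so w and g4 are equal.
Enumerating the 32 input combinations, 16 give g5 = 0 and 16 give g5 = 1.

16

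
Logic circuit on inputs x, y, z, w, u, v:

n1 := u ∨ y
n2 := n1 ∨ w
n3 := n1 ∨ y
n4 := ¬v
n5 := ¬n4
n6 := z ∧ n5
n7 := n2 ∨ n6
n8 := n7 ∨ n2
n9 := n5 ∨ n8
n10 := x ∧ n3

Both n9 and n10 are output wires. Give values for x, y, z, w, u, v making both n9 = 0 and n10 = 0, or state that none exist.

Check with x=0 y=0 z=1 w=0 u=0 v=0:
n1 = u ∨ y = 0 ∨ 0 = 0
n2 = n1 ∨ w = 0 ∨ 0 = 0
n3 = n1 ∨ y = 0 ∨ 0 = 0
n4 = ¬v = ¬0 = 1
n5 = ¬n4 = ¬1 = 0
n6 = z ∧ n5 = 1 ∧ 0 = 0
n7 = n2 ∨ n6 = 0 ∨ 0 = 0
n8 = n7 ∨ n2 = 0 ∨ 0 = 0
n9 = n5 ∨ n8 = 0 ∨ 0 = 0
n10 = x ∧ n3 = 0 ∧ 0 = 0
So n9 = 0 and n10 = 0.

x=0 y=0 z=1 w=0 u=0 v=0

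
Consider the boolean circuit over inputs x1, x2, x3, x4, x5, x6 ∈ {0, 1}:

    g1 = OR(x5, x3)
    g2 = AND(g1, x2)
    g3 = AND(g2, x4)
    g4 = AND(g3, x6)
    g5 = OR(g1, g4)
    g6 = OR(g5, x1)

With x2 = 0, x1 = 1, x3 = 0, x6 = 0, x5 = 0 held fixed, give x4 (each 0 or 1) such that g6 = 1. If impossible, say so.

g6 = OR(g5, x1) must be 1, so at least one of g5, x1 is 1.
Check with x2 = 0, x1 = 1, x3 = 0, x6 = 0, x5 = 0 and x4=1:
g1 = OR(x5, x3) = OR(0, 0) = 0
g2 = AND(g1, x2) = AND(0, 0) = 0
g3 = AND(g2, x4) = AND(0, 1) = 0
g4 = AND(g3, x6) = AND(0, 0) = 0
g5 = OR(g1, g4) = OR(0, 0) = 0
g6 = OR(g5, x1) = OR(0, 1) = 1
So g6 = 1.

x4=1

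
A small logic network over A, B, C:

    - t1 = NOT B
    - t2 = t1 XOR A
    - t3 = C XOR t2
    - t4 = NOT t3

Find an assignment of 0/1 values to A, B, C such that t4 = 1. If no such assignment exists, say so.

A=1 B=0 C=0

t4 = NOT t3 must be 1, so t3 = 0.
t3 = C XOR t2 must be 0, so C and t2 are equal.
Check with A=1 B=0 C=0:
t1 = NOT B = NOT 0 = 1
t2 = t1 XOR A = 1 XOR 1 = 0
t3 = C XOR t2 = 0 XOR 0 = 0
t4 = NOT t3 = NOT 0 = 1
So t4 = 1 as required.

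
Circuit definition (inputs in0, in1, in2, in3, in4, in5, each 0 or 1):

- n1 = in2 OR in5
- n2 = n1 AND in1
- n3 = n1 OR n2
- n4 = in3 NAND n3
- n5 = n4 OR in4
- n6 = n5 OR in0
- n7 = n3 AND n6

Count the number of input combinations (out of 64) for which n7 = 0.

22

n7 = n3 AND n6 must be 0, so at least one of n3, n6 is 0.
Enumerating the 64 input combinations, 22 give n7 = 0 and 42 give n7 = 1.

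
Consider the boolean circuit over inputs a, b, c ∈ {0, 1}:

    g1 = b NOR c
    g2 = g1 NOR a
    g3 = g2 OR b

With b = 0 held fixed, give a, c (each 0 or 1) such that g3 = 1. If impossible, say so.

a=0 c=1

Check with b = 0 and a=0, c=1:
g1 = b NOR c = 0 NOR 1 = 0
g2 = g1 NOR a = 0 NOR 0 = 1
g3 = g2 OR b = 1 OR 0 = 1
So g3 = 1.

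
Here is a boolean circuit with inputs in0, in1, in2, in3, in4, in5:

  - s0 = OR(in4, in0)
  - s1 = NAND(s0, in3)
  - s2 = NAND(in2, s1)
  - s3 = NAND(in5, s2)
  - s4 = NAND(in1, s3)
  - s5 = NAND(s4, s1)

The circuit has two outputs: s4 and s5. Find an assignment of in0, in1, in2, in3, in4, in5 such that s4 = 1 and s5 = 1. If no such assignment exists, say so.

in0=1, in1=0, in2=0, in3=1, in4=1, in5=0

Check with in0=1, in1=0, in2=0, in3=1, in4=1, in5=0:
s0 = OR(in4, in0) = OR(1, 1) = 1
s1 = NAND(s0, in3) = NAND(1, 1) = 0
s2 = NAND(in2, s1) = NAND(0, 0) = 1
s3 = NAND(in5, s2) = NAND(0, 1) = 1
s4 = NAND(in1, s3) = NAND(0, 1) = 1
s5 = NAND(s4, s1) = NAND(1, 0) = 1
So s4 = 1 and s5 = 1.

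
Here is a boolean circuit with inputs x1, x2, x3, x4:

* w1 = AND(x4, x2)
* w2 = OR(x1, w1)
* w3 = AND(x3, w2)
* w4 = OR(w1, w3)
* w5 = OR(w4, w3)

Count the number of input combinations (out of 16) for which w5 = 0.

w5 = OR(w4, w3) must be 0, so both w4 = 0 and w3 = 0.
w4 = OR(w1, w3) must be 0, so both w1 = 0 and w3 = 0.
w3 = AND(x3, w2) must be 0, so at least one of x3, w2 is 0.
Enumerating the 16 input combinations, 9 give w5 = 0 and 7 give w5 = 1.

9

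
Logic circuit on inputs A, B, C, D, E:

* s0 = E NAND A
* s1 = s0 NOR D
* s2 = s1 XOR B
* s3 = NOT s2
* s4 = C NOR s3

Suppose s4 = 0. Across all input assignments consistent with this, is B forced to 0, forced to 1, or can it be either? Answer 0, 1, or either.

Both values of B occur among assignments with s4 = 0:
  B=0: A=0, B=0, C=0, D=0, E=0
  B=1: A=0, B=1, C=1, D=0, E=0

either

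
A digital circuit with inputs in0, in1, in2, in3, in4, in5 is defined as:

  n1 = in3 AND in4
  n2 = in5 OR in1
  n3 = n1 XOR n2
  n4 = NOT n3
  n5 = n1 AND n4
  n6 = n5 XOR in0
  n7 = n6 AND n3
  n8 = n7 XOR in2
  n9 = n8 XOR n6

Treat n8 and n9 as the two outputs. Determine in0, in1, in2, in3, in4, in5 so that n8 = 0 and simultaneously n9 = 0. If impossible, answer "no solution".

Check with in0=1, in1=1, in2=0, in3=1, in4=1, in5=1:
n1 = in3 AND in4 = 1 AND 1 = 1
n2 = in5 OR in1 = 1 OR 1 = 1
n3 = n1 XOR n2 = 1 XOR 1 = 0
n4 = NOT n3 = NOT 0 = 1
n5 = n1 AND n4 = 1 AND 1 = 1
n6 = n5 XOR in0 = 1 XOR 1 = 0
n7 = n6 AND n3 = 0 AND 0 = 0
n8 = n7 XOR in2 = 0 XOR 0 = 0
n9 = n8 XOR n6 = 0 XOR 0 = 0
So n8 = 0 and n9 = 0.

in0=1, in1=1, in2=0, in3=1, in4=1, in5=1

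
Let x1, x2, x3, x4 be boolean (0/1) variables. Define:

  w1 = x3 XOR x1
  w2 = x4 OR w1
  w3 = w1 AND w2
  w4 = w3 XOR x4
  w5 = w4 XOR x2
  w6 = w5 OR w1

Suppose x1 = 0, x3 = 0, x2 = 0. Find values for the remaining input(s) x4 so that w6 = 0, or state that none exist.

w6 = w5 OR w1 must be 0, so both w5 = 0 and w1 = 0.
Check with x1 = 0, x3 = 0, x2 = 0 and x4=0:
w1 = x3 XOR x1 = 0 XOR 0 = 0
w2 = x4 OR w1 = 0 OR 0 = 0
w3 = w1 AND w2 = 0 AND 0 = 0
w4 = w3 XOR x4 = 0 XOR 0 = 0
w5 = w4 XOR x2 = 0 XOR 0 = 0
w6 = w5 OR w1 = 0 OR 0 = 0
So w6 = 0.

x4=0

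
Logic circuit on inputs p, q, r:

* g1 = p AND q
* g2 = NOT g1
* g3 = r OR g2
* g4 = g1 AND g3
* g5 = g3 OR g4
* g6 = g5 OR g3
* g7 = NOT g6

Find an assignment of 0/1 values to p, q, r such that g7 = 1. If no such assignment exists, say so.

g7 = NOT g6 must be 1, so g6 = 0.
g6 = g5 OR g3 must be 0, so both g5 = 0 and g3 = 0.
Check with p=1 q=1 r=0:
g1 = p AND q = 1 AND 1 = 1
g2 = NOT g1 = NOT 1 = 0
g3 = r OR g2 = 0 OR 0 = 0
g4 = g1 AND g3 = 1 AND 0 = 0
g5 = g3 OR g4 = 0 OR 0 = 0
g6 = g5 OR g3 = 0 OR 0 = 0
g7 = NOT g6 = NOT 0 = 1
So g7 = 1 as required.

p=1 q=1 r=0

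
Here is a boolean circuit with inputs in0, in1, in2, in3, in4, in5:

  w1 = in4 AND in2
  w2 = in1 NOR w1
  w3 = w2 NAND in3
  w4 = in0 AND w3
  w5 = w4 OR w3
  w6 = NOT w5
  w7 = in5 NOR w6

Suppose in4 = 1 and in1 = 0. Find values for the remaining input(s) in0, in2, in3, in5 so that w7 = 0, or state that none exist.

w7 = in5 NOR w6 must be 0, so at least one of in5, w6 is 1.
Check with in4 = 1 and in1 = 0 and in0=0, in2=1, in3=1, in5=1:
w1 = in4 AND in2 = 1 AND 1 = 1
w2 = in1 NOR w1 = 0 NOR 1 = 0
w3 = w2 NAND in3 = 0 NAND 1 = 1
w4 = in0 AND w3 = 0 AND 1 = 0
w5 = w4 OR w3 = 0 OR 1 = 1
w6 = NOT w5 = NOT 1 = 0
w7 = in5 NOR w6 = 1 NOR 0 = 0
So w7 = 0.

in0=0, in2=1, in3=1, in5=1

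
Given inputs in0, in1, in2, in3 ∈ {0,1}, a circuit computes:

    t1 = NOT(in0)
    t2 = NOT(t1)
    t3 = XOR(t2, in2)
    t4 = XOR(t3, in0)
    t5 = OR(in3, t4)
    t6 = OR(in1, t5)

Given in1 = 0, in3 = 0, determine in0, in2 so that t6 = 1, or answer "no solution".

t6 = OR(in1, t5) must be 1, so at least one of in1, t5 is 1.
Check with in1 = 0, in3 = 0 and in0=1, in2=1:
t1 = NOT(in0) = NOT 1 = 0
t2 = NOT(t1) = NOT 0 = 1
t3 = XOR(t2, in2) = XOR(1, 1) = 0
t4 = XOR(t3, in0) = XOR(0, 1) = 1
t5 = OR(in3, t4) = OR(0, 1) = 1
t6 = OR(in1, t5) = OR(0, 1) = 1
So t6 = 1.

in0=1 in2=1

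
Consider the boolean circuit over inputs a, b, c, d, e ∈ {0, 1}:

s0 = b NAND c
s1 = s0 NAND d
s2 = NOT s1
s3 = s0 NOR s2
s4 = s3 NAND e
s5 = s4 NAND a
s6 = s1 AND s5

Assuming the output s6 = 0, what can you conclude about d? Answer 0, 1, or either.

either

Both values of d occur among assignments with s6 = 0:
  d=0: a=1, b=0, c=0, d=0, e=0
  d=1: a=0, b=0, c=0, d=1, e=0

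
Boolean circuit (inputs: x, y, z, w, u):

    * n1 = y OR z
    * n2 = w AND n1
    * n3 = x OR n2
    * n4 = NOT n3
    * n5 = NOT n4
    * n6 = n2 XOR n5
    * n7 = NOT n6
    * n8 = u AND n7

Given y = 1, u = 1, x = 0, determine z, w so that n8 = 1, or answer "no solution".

n8 = u AND n7 must be 1, so both u = 1 and n7 = 1.
n7 = NOT n6 must be 1, so n6 = 0.
Check with y = 1, u = 1, x = 0 and z=1, w=1:
n1 = y OR z = 1 OR 1 = 1
n2 = w AND n1 = 1 AND 1 = 1
n3 = x OR n2 = 0 OR 1 = 1
n4 = NOT n3 = NOT 1 = 0
n5 = NOT n4 = NOT 0 = 1
n6 = n2 XOR n5 = 1 XOR 1 = 0
n7 = NOT n6 = NOT 0 = 1
n8 = u AND n7 = 1 AND 1 = 1
So n8 = 1.

z=1 w=1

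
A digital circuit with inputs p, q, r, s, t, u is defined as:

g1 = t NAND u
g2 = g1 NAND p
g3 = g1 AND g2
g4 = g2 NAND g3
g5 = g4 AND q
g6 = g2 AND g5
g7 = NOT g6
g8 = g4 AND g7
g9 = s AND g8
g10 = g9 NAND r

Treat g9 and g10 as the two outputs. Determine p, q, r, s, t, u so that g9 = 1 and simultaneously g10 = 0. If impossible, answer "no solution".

p=0, q=0, r=1, s=1, t=1, u=1

Check with p=0, q=0, r=1, s=1, t=1, u=1:
g1 = t NAND u = 1 NAND 1 = 0
g2 = g1 NAND p = 0 NAND 0 = 1
g3 = g1 AND g2 = 0 AND 1 = 0
g4 = g2 NAND g3 = 1 NAND 0 = 1
g5 = g4 AND q = 1 AND 0 = 0
g6 = g2 AND g5 = 1 AND 0 = 0
g7 = NOT g6 = NOT 0 = 1
g8 = g4 AND g7 = 1 AND 1 = 1
g9 = s AND g8 = 1 AND 1 = 1
g10 = g9 NAND r = 1 NAND 1 = 0
So g9 = 1 and g10 = 0.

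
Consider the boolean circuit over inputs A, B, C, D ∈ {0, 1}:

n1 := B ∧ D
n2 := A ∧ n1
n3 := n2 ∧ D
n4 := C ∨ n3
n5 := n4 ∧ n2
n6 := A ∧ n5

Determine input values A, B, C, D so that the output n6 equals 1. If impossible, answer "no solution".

A=1 B=1 C=0 D=1

n6 = A ∧ n5 must be 1, so both A = 1 and n5 = 1.
n5 = n4 ∧ n2 must be 1, so both n4 = 1 and n2 = 1.
Check with A=1 B=1 C=0 D=1:
n1 = B ∧ D = 1 ∧ 1 = 1
n2 = A ∧ n1 = 1 ∧ 1 = 1
n3 = n2 ∧ D = 1 ∧ 1 = 1
n4 = C ∨ n3 = 0 ∨ 1 = 1
n5 = n4 ∧ n2 = 1 ∧ 1 = 1
n6 = A ∧ n5 = 1 ∧ 1 = 1
So n6 = 1 as required.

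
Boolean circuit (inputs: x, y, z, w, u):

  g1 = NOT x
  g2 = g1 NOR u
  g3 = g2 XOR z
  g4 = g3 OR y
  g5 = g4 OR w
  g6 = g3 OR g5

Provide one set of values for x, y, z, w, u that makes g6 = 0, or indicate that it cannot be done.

g6 = g3 OR g5 must be 0, so both g3 = 0 and g5 = 0.
Check with x=1 y=0 z=0 w=0 u=1:
g1 = NOT x = NOT 1 = 0
g2 = g1 NOR u = 0 NOR 1 = 0
g3 = g2 XOR z = 0 XOR 0 = 0
g4 = g3 OR y = 0 OR 0 = 0
g5 = g4 OR w = 0 OR 0 = 0
g6 = g3 OR g5 = 0 OR 0 = 0
So g6 = 0 as required.

x=1 y=0 z=0 w=0 u=1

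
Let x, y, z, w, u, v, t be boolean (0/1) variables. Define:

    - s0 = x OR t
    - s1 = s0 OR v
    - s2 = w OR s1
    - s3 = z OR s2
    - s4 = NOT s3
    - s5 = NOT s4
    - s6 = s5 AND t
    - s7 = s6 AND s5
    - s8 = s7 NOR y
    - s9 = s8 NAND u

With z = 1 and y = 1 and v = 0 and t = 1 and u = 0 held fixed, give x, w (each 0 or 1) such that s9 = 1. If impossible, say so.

x=1, w=0

Check with z = 1 and y = 1 and v = 0 and t = 1 and u = 0 and x=1, w=0:
s0 = x OR t = 1 OR 1 = 1
s1 = s0 OR v = 1 OR 0 = 1
s2 = w OR s1 = 0 OR 1 = 1
s3 = z OR s2 = 1 OR 1 = 1
s4 = NOT s3 = NOT 1 = 0
s5 = NOT s4 = NOT 0 = 1
s6 = s5 AND t = 1 AND 1 = 1
s7 = s6 AND s5 = 1 AND 1 = 1
s8 = s7 NOR y = 1 NOR 1 = 0
s9 = s8 NAND u = 0 NAND 0 = 1
So s9 = 1.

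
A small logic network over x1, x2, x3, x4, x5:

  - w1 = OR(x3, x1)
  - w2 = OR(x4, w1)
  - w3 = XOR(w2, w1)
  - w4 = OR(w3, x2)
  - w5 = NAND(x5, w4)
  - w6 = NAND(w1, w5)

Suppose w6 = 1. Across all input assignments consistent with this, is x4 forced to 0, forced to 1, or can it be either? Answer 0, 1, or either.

Both values of x4 occur among assignments with w6 = 1:
  x4=0: x1=0, x2=0, x3=0, x4=0, x5=0
  x4=1: x1=0, x2=0, x3=0, x4=1, x5=0

either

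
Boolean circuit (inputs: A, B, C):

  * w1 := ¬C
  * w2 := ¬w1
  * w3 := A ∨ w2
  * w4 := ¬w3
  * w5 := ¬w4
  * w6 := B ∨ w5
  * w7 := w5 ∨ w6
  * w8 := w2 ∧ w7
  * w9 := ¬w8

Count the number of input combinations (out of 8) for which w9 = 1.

4

w9 = ¬w8 must be 1, so w8 = 0.
w8 = w2 ∧ w7 must be 0, so at least one of w2, w7 is 0.
Satisfying assignments:
  A=0, B=0, C=0
  A=0, B=1, C=0
  A=1, B=0, C=0
  A=1, B=1, C=0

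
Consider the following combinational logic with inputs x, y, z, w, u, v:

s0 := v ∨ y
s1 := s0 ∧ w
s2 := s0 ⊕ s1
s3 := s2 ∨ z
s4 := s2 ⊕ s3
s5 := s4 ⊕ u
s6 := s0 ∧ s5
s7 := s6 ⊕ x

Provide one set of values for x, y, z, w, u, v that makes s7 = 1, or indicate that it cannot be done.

x=0, y=1, z=1, w=0, u=1, v=1

s7 = s6 ⊕ x must be 1, so s6 and x differ.
Check with x=0, y=1, z=1, w=0, u=1, v=1:
s0 = v ∨ y = 1 ∨ 1 = 1
s1 = s0 ∧ w = 1 ∧ 0 = 0
s2 = s0 ⊕ s1 = 1 ⊕ 0 = 1
s3 = s2 ∨ z = 1 ∨ 1 = 1
s4 = s2 ⊕ s3 = 1 ⊕ 1 = 0
s5 = s4 ⊕ u = 0 ⊕ 1 = 1
s6 = s0 ∧ s5 = 1 ∧ 1 = 1
s7 = s6 ⊕ x = 1 ⊕ 0 = 1
So s7 = 1 as required.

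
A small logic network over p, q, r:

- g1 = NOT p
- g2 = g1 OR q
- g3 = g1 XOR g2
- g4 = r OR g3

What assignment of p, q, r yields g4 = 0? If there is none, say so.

p=0, q=1, r=0

g4 = r OR g3 must be 0, so both r = 0 and g3 = 0.
g3 = g1 XOR g2 must be 0, so g1 and g2 are equal.
Check with p=0, q=1, r=0:
g1 = NOT p = NOT 0 = 1
g2 = g1 OR q = 1 OR 1 = 1
g3 = g1 XOR g2 = 1 XOR 1 = 0
g4 = r OR g3 = 0 OR 0 = 0
So g4 = 0 as required.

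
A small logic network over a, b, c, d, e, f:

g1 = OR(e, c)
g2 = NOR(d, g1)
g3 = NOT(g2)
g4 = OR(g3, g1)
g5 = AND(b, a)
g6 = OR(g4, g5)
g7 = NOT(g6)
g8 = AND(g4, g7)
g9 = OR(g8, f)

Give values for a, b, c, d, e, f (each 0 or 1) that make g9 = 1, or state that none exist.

a=1, b=1, c=1, d=0, e=1, f=1

Check with a=1, b=1, c=1, d=0, e=1, f=1:
g1 = OR(e, c) = OR(1, 1) = 1
g2 = NOR(d, g1) = NOR(0, 1) = 0
g3 = NOT(g2) = NOT 0 = 1
g4 = OR(g3, g1) = OR(1, 1) = 1
g5 = AND(b, a) = AND(1, 1) = 1
g6 = OR(g4, g5) = OR(1, 1) = 1
g7 = NOT(g6) = NOT 1 = 0
g8 = AND(g4, g7) = AND(1, 0) = 0
g9 = OR(g8, f) = OR(0, 1) = 1
So g9 = 1 as required.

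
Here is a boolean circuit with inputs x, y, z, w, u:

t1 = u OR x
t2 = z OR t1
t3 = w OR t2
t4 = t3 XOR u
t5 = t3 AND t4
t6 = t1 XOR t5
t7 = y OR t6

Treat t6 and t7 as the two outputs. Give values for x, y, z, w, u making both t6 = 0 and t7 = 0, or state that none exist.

x=0, y=0, z=0, w=0, u=0

Check with x=0, y=0, z=0, w=0, u=0:
t1 = u OR x = 0 OR 0 = 0
t2 = z OR t1 = 0 OR 0 = 0
t3 = w OR t2 = 0 OR 0 = 0
t4 = t3 XOR u = 0 XOR 0 = 0
t5 = t3 AND t4 = 0 AND 0 = 0
t6 = t1 XOR t5 = 0 XOR 0 = 0
t7 = y OR t6 = 0 OR 0 = 0
So t6 = 0 and t7 = 0.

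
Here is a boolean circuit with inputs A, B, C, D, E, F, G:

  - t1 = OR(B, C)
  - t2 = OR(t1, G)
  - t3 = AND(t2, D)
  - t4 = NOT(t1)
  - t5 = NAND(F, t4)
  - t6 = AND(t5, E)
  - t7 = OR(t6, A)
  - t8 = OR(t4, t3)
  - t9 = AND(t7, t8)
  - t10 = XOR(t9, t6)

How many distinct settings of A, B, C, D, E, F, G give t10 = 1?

48

t10 = XOR(t9, t6) must be 1, so t9 and t6 differ.
Enumerating the 128 input combinations, 48 give t10 = 1 and 80 give t10 = 0.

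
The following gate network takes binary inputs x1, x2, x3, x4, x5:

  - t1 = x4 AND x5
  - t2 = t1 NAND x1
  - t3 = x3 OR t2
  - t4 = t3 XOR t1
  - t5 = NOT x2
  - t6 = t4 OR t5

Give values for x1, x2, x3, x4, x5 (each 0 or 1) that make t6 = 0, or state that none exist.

x1=0 x2=1 x3=1 x4=1 x5=1

Check with x1=0 x2=1 x3=1 x4=1 x5=1:
t1 = x4 AND x5 = 1 AND 1 = 1
t2 = t1 NAND x1 = 1 NAND 0 = 1
t3 = x3 OR t2 = 1 OR 1 = 1
t4 = t3 XOR t1 = 1 XOR 1 = 0
t5 = NOT x2 = NOT 1 = 0
t6 = t4 OR t5 = 0 OR 0 = 0
So t6 = 0 as required.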